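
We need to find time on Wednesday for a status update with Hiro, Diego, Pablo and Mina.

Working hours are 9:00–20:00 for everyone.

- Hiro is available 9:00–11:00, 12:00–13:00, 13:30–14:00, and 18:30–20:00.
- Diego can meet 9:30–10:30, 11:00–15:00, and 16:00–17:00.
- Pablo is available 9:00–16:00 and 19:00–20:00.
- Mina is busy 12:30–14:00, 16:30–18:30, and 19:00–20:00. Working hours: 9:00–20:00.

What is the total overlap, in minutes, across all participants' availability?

Mina free within 09:00–20:00: 09:00–12:30, 14:00–16:30, 18:30–19:00.
Hiro ∩ Diego: 09:30–10:30, 12:00–13:00, 13:30–14:00.
Hiro ∩ Diego ∩ Pablo: 09:30–10:30, 12:00–13:00, 13:30–14:00.
Hiro ∩ Diego ∩ Pablo ∩ Mina: 09:30–10:30, 12:00–12:30.
Total common minutes: 60 + 30 = 90.

90 minutes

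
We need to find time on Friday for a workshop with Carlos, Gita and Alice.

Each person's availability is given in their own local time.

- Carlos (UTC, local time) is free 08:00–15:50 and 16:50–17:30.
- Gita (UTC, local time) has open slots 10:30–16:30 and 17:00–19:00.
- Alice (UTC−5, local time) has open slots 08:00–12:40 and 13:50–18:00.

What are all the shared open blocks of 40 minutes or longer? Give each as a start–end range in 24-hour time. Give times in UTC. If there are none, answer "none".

13:00–15:50

Carlos → UTC: 08:00–15:50, 16:50–17:30.
Gita → UTC: 10:30–16:30, 17:00–19:00.
Alice → UTC: 13:00–17:40, 18:50–23:00.
Carlos ∩ Gita: 10:30–15:50, 17:00–17:30.
Carlos ∩ Gita ∩ Alice: 13:00–15:50, 17:00–17:30.
Windows ≥ 40 min: 13:00–15:50.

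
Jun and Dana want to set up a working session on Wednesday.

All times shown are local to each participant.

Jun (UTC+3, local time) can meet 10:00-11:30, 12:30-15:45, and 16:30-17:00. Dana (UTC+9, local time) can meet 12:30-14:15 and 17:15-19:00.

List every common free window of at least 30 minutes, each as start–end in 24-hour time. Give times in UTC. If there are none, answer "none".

Jun → UTC: 07:00–08:30, 09:30–12:45, 13:30–14:00.
Dana → UTC: 03:30–05:15, 08:15–10:00.
Jun ∩ Dana: 08:15–08:30, 09:30–10:00.
Windows ≥ 30 min: 09:30–10:00.

09:30–10:00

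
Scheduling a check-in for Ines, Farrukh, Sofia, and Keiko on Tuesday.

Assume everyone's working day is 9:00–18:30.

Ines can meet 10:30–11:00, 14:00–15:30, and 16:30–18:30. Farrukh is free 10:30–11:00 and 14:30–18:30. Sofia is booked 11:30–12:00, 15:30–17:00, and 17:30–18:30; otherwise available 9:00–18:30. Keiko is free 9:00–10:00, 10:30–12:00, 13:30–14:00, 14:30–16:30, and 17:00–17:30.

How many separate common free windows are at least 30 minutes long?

3

Sofia free within 09:00–18:30: 09:00–11:30, 12:00–15:30, 17:00–17:30.
Ines ∩ Farrukh: 10:30–11:00, 14:30–15:30, 16:30–18:30.
Ines ∩ Farrukh ∩ Sofia: 10:30–11:00, 14:30–15:30, 17:00–17:30.
Ines ∩ Farrukh ∩ Sofia ∩ Keiko: 10:30–11:00, 14:30–15:30, 17:00–17:30.
Windows ≥ 30 min: 10:30–11:00, 14:30–15:30, 17:00–17:30.
That's 3 windows.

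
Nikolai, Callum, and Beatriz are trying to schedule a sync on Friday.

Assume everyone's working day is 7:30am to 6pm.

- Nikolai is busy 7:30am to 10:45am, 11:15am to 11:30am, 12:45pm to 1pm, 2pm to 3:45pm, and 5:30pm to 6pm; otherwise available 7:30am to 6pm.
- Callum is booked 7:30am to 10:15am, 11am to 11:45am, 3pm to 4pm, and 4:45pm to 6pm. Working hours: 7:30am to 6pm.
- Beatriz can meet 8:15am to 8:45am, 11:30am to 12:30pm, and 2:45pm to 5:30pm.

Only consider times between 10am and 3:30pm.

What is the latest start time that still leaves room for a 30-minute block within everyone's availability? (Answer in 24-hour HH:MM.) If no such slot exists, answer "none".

12:00

Nikolai free within 07:30–18:00: 10:45–11:15, 11:30–12:45, 13:00–14:00, 15:45–17:30.
Callum free within 07:30–18:00: 10:15–11:00, 11:45–15:00, 16:00–16:45.
Nikolai ∩ Callum: 10:45–11:00, 11:45–12:45, 13:00–14:00, 16:00–16:45.
Nikolai ∩ Callum ∩ Beatriz: 11:45–12:30, 16:00–16:45.
Restricted to 10:00–15:30: 11:45–12:30.
Windows ≥ 30 min: 11:45–12:30.
Latest start in the last window 11:45–12:30 is 12:30 − 30 min = 12:00.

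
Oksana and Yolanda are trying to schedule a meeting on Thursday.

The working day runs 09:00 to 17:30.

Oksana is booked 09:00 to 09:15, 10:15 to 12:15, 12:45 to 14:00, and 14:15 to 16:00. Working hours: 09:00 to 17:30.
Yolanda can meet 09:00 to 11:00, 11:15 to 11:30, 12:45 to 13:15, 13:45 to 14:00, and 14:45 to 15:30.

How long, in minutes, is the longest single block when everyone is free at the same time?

60 minutes

Oksana free within 09:00–17:30: 09:15–10:15, 12:15–12:45, 14:00–14:15, 16:00–17:30.
Oksana ∩ Yolanda: 09:15–10:15.
Single common window of 60 minutes.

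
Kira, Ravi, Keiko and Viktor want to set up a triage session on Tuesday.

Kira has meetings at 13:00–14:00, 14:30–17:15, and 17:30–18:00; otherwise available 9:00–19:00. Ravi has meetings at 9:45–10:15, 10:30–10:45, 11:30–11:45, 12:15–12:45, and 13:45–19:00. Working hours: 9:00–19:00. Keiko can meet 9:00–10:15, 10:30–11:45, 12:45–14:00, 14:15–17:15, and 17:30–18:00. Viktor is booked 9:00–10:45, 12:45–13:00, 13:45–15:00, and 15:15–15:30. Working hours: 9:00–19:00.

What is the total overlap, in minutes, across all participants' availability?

Kira free within 09:00–19:00: 09:00–13:00, 14:00–14:30, 17:15–17:30, 18:00–19:00.
Ravi free within 09:00–19:00: 09:00–09:45, 10:15–10:30, 10:45–11:30, 11:45–12:15, 12:45–13:45.
Viktor free within 09:00–19:00: 10:45–12:45, 13:00–13:45, 15:00–15:15, 15:30–19:00.
Kira ∩ Ravi: 09:00–09:45, 10:15–10:30, 10:45–11:30, 11:45–12:15, 12:45–13:00.
Kira ∩ Ravi ∩ Keiko: 09:00–09:45, 10:45–11:30, 12:45–13:00.
Kira ∩ Ravi ∩ Keiko ∩ Viktor: 10:45–11:30.
Total common minutes: 45.

45 minutes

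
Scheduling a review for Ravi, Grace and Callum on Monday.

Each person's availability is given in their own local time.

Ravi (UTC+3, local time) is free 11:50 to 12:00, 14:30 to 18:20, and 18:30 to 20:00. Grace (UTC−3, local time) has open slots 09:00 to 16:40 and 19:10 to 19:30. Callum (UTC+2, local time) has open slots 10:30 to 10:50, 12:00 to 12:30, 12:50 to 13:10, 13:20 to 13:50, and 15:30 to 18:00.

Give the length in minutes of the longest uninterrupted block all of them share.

Ravi → UTC: 08:50–09:00, 11:30–15:20, 15:30–17:00.
Grace → UTC: 12:00–19:40, 22:10–22:30.
Callum → UTC: 08:30–08:50, 10:00–10:30, 10:50–11:10, 11:20–11:50, 13:30–16:00.
Ravi ∩ Grace: 12:00–15:20, 15:30–17:00.
Ravi ∩ Grace ∩ Callum: 13:30–15:20, 15:30–16:00.
Common window lengths: 110, 30 min; longest is 110.

110 minutes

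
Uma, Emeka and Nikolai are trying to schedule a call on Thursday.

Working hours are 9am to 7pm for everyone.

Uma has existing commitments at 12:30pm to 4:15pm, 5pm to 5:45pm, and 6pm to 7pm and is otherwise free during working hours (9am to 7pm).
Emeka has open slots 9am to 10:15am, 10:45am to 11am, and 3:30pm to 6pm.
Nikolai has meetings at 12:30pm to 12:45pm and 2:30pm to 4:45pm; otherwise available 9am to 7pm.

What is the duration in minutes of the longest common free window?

Uma free within 09:00–19:00: 09:00–12:30, 16:15–17:00, 17:45–18:00.
Nikolai free within 09:00–19:00: 09:00–12:30, 12:45–14:30, 16:45–19:00.
Uma ∩ Emeka: 09:00–10:15, 10:45–11:00, 16:15–17:00, 17:45–18:00.
Uma ∩ Emeka ∩ Nikolai: 09:00–10:15, 10:45–11:00, 16:45–17:00, 17:45–18:00.
Common window lengths: 75, 15, 15, 15 min; longest is 75.

75 minutes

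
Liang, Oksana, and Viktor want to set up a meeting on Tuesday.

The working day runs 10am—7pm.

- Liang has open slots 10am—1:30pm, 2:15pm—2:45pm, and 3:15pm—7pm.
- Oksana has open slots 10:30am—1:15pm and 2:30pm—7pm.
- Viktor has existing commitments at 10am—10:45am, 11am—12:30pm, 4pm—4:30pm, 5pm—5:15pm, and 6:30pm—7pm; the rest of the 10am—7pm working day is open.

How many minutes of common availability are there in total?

225 minutes

Viktor free within 10:00–19:00: 10:45–11:00, 12:30–16:00, 16:30–17:00, 17:15–18:30.
Liang ∩ Oksana: 10:30–13:15, 14:30–14:45, 15:15–19:00.
Liang ∩ Oksana ∩ Viktor: 10:45–11:00, 12:30–13:15, 14:30–14:45, 15:15–16:00, 16:30–17:00, 17:15–18:30.
Total common minutes: 15 + 45 + 15 + 45 + 30 + 75 = 225.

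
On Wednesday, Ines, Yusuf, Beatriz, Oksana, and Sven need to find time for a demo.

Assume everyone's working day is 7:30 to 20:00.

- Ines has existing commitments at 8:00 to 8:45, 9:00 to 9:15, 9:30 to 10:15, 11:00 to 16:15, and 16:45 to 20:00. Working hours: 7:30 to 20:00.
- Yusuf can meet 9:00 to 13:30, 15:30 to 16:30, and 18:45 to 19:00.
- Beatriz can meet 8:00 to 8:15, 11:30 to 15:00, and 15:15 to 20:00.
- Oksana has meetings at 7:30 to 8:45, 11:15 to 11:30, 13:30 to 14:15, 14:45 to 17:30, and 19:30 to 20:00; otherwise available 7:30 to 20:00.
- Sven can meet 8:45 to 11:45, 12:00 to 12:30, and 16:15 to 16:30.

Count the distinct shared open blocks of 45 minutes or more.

0

Ines free within 07:30–20:00: 07:30–08:00, 08:45–09:00, 09:15–09:30, 10:15–11:00, 16:15–16:45.
Oksana free within 07:30–20:00: 08:45–11:15, 11:30–13:30, 14:15–14:45, 17:30–19:30.
Ines ∩ Yusuf: 09:15–09:30, 10:15–11:00, 16:15–16:30.
Ines ∩ Yusuf ∩ Beatriz: 16:15–16:30.
Ines ∩ Yusuf ∩ Beatriz ∩ Oksana: (none).
Ines ∩ Yusuf ∩ Beatriz ∩ Oksana ∩ Sven: (none).
Windows ≥ 45 min: (none).
That's 0 windows.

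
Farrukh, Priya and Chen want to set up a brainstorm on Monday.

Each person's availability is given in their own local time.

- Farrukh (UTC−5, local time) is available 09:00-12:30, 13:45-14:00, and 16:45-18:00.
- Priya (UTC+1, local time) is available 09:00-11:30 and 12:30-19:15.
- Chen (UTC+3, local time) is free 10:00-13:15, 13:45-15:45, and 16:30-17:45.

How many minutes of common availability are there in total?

45 minutes

Farrukh → UTC: 14:00–17:30, 18:45–19:00, 21:45–23:00.
Priya → UTC: 08:00–10:30, 11:30–18:15.
Chen → UTC: 07:00–10:15, 10:45–12:45, 13:30–14:45.
Farrukh ∩ Priya: 14:00–17:30.
Farrukh ∩ Priya ∩ Chen: 14:00–14:45.
Total common minutes: 45.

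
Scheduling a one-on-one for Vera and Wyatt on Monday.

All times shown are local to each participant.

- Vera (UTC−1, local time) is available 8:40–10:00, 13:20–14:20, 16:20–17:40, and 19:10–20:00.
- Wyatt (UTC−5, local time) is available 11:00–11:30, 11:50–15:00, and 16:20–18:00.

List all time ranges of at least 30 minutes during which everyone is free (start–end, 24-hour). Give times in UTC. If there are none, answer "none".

17:20–18:40

Vera → UTC: 09:40–11:00, 14:20–15:20, 17:20–18:40, 20:10–21:00.
Wyatt → UTC: 16:00–16:30, 16:50–20:00, 21:20–23:00.
Vera ∩ Wyatt: 17:20–18:40.
Windows ≥ 30 min: 17:20–18:40.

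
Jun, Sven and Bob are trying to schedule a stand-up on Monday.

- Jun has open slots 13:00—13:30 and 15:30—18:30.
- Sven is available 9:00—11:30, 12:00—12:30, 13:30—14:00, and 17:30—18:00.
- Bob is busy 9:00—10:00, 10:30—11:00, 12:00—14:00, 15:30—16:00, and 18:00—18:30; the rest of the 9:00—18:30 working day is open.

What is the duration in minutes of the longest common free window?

30 minutes

Bob free within 09:00–18:30: 10:00–10:30, 11:00–12:00, 14:00–15:30, 16:00–18:00.
Jun ∩ Sven: 17:30–18:00.
Jun ∩ Sven ∩ Bob: 17:30–18:00.
Single common window of 30 minutes.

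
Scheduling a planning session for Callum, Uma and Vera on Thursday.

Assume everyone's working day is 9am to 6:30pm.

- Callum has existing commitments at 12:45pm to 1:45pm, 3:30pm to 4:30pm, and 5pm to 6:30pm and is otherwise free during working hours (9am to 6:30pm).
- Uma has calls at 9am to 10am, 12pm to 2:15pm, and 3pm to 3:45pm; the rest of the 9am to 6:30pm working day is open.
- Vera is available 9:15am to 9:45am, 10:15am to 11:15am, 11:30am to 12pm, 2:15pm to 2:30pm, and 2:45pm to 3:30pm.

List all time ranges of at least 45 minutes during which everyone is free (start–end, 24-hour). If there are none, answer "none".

10:15–11:15

Callum free within 09:00–18:30: 09:00–12:45, 13:45–15:30, 16:30–17:00.
Uma free within 09:00–18:30: 10:00–12:00, 14:15–15:00, 15:45–18:30.
Callum ∩ Uma: 10:00–12:00, 14:15–15:00, 16:30–17:00.
Callum ∩ Uma ∩ Vera: 10:15–11:15, 11:30–12:00, 14:15–14:30, 14:45–15:00.
Windows ≥ 45 min: 10:15–11:15.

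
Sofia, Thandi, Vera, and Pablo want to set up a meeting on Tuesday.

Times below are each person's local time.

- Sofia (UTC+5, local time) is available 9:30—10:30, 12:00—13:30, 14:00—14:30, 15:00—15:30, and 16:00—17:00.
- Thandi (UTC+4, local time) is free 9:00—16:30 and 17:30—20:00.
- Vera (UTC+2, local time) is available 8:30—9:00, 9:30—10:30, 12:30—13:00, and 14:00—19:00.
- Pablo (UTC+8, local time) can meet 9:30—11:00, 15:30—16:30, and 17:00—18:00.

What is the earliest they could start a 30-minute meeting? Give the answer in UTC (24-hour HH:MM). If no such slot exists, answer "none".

07:30

Sofia → UTC: 04:30–05:30, 07:00–08:30, 09:00–09:30, 10:00–10:30, 11:00–12:00.
Thandi → UTC: 05:00–12:30, 13:30–16:00.
Vera → UTC: 06:30–07:00, 07:30–08:30, 10:30–11:00, 12:00–17:00.
Pablo → UTC: 01:30–03:00, 07:30–08:30, 09:00–10:00.
Sofia ∩ Thandi: 05:00–05:30, 07:00–08:30, 09:00–09:30, 10:00–10:30, 11:00–12:00.
Sofia ∩ Thandi ∩ Vera: 07:30–08:30.
Sofia ∩ Thandi ∩ Vera ∩ Pablo: 07:30–08:30.
Windows ≥ 30 min: 07:30–08:30.
Earliest such window starts at 07:30.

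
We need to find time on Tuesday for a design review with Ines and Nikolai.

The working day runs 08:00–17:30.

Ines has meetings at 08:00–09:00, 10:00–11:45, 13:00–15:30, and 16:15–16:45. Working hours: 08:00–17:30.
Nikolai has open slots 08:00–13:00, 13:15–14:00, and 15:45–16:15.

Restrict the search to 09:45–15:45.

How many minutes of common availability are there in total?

90 minutes

Ines free within 08:00–17:30: 09:00–10:00, 11:45–13:00, 15:30–16:15, 16:45–17:30.
Ines ∩ Nikolai: 09:00–10:00, 11:45–13:00, 15:45–16:15.
Restricted to 09:45–15:45: 09:45–10:00, 11:45–13:00.
Total common minutes: 15 + 75 = 90.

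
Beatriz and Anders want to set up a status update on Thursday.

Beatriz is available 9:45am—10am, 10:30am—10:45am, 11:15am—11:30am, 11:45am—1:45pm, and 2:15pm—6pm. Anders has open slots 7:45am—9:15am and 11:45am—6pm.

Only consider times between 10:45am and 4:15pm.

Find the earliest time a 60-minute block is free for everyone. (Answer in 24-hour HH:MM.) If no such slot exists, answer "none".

11:45

Beatriz ∩ Anders: 11:45–13:45, 14:15–18:00.
Restricted to 10:45–16:15: 11:45–13:45, 14:15–16:15.
Windows ≥ 60 min: 11:45–13:45, 14:15–16:15.
Earliest such window starts at 11:45.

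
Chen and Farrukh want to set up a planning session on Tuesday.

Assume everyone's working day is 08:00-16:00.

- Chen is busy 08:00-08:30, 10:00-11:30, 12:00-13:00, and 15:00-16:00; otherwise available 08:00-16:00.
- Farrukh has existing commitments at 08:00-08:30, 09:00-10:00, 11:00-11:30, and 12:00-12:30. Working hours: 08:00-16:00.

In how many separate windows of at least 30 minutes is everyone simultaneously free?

3

Chen free within 08:00–16:00: 08:30–10:00, 11:30–12:00, 13:00–15:00.
Farrukh free within 08:00–16:00: 08:30–09:00, 10:00–11:00, 11:30–12:00, 12:30–16:00.
Chen ∩ Farrukh: 08:30–09:00, 11:30–12:00, 13:00–15:00.
Windows ≥ 30 min: 08:30–09:00, 11:30–12:00, 13:00–15:00.
That's 3 windows.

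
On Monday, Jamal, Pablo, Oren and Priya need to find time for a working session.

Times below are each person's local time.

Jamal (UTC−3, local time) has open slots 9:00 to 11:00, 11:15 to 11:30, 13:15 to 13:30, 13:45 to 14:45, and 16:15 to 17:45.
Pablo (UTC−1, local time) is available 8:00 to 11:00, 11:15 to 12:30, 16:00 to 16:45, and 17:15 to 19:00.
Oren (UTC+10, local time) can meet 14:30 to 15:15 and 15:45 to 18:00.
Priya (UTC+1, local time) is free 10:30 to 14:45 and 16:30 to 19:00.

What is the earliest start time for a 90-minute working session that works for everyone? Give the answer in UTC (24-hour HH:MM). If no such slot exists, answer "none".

none

Jamal → UTC: 12:00–14:00, 14:15–14:30, 16:15–16:30, 16:45–17:45, 19:15–20:45.
Pablo → UTC: 09:00–12:00, 12:15–13:30, 17:00–17:45, 18:15–20:00.
Oren → UTC: 04:30–05:15, 05:45–08:00.
Priya → UTC: 09:30–13:45, 15:30–18:00.
Jamal ∩ Pablo: 12:15–13:30, 17:00–17:45, 19:15–20:00.
Jamal ∩ Pablo ∩ Oren: (none).
Jamal ∩ Pablo ∩ Oren ∩ Priya: (none).
Windows ≥ 90 min: (none).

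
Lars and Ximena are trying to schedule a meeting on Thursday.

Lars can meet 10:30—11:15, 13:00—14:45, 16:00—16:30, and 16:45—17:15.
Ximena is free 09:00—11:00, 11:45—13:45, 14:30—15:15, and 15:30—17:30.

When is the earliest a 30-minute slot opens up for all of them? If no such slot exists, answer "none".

10:30

Lars ∩ Ximena: 10:30–11:00, 13:00–13:45, 14:30–14:45, 16:00–16:30, 16:45–17:15.
Windows ≥ 30 min: 10:30–11:00, 13:00–13:45, 16:00–16:30, 16:45–17:15.
Earliest such window starts at 10:30.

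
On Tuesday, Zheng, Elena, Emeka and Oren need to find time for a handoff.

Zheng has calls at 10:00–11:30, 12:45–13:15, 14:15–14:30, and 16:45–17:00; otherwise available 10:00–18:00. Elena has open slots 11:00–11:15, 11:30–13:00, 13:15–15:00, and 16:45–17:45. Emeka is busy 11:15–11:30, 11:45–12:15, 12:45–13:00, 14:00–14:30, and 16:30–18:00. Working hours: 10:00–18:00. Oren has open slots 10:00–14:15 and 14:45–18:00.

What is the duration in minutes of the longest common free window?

Zheng free within 10:00–18:00: 11:30–12:45, 13:15–14:15, 14:30–16:45, 17:00–18:00.
Emeka free within 10:00–18:00: 10:00–11:15, 11:30–11:45, 12:15–12:45, 13:00–14:00, 14:30–16:30.
Zheng ∩ Elena: 11:30–12:45, 13:15–14:15, 14:30–15:00, 17:00–17:45.
Zheng ∩ Elena ∩ Emeka: 11:30–11:45, 12:15–12:45, 13:15–14:00, 14:30–15:00.
Zheng ∩ Elena ∩ Emeka ∩ Oren: 11:30–11:45, 12:15–12:45, 13:15–14:00, 14:45–15:00.
Common window lengths: 15, 30, 45, 15 min; longest is 45.

45 minutes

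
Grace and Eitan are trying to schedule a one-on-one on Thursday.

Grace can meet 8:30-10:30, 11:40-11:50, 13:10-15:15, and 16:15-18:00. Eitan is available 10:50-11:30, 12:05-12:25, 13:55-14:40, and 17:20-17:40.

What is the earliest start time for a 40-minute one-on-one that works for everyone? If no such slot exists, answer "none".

13:55

Grace ∩ Eitan: 13:55–14:40, 17:20–17:40.
Windows ≥ 40 min: 13:55–14:40.
Earliest such window starts at 13:55.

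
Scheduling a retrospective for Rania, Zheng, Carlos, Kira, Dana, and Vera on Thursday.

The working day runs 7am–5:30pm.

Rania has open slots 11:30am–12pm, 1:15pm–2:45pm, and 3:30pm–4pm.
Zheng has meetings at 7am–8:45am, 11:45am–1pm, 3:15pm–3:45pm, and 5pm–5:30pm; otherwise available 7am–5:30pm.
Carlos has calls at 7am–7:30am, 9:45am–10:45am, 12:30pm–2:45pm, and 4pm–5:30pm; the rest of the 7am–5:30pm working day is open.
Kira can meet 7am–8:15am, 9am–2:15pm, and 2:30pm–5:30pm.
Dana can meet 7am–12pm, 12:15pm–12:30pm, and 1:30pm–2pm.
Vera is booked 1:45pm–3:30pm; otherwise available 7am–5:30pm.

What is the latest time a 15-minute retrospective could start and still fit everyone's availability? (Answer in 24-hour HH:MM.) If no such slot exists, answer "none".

Zheng free within 07:00–17:30: 08:45–11:45, 13:00–15:15, 15:45–17:00.
Carlos free within 07:00–17:30: 07:30–09:45, 10:45–12:30, 14:45–16:00.
Vera free within 07:00–17:30: 07:00–13:45, 15:30–17:30.
Rania ∩ Zheng: 11:30–11:45, 13:15–14:45, 15:45–16:00.
Rania ∩ Zheng ∩ Carlos: 11:30–11:45, 15:45–16:00.
Rania ∩ Zheng ∩ Carlos ∩ Kira: 11:30–11:45, 15:45–16:00.
Rania ∩ Zheng ∩ Carlos ∩ Kira ∩ Dana: 11:30–11:45.
Rania ∩ Zheng ∩ Carlos ∩ Kira ∩ Dana ∩ Vera: 11:30–11:45.
Windows ≥ 15 min: 11:30–11:45.
Latest start in the last window 11:30–11:45 is 11:45 − 15 min = 11:30.

11:30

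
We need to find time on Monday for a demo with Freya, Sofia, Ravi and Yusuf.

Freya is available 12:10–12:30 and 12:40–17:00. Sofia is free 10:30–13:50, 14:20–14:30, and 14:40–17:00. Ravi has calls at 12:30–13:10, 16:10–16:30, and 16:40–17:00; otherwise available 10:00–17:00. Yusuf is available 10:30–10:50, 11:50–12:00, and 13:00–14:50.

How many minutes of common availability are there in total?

60 minutes

Ravi free within 10:00–17:00: 10:00–12:30, 13:10–16:10, 16:30–16:40.
Freya ∩ Sofia: 12:10–12:30, 12:40–13:50, 14:20–14:30, 14:40–17:00.
Freya ∩ Sofia ∩ Ravi: 12:10–12:30, 13:10–13:50, 14:20–14:30, 14:40–16:10, 16:30–16:40.
Freya ∩ Sofia ∩ Ravi ∩ Yusuf: 13:10–13:50, 14:20–14:30, 14:40–14:50.
Total common minutes: 40 + 10 + 10 = 60.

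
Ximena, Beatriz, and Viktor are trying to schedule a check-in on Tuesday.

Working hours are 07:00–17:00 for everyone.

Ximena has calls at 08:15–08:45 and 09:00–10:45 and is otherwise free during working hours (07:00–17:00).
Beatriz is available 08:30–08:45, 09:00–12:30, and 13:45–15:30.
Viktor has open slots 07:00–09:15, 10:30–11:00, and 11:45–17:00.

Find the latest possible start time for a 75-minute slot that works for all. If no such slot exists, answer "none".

Ximena free within 07:00–17:00: 07:00–08:15, 08:45–09:00, 10:45–17:00.
Ximena ∩ Beatriz: 10:45–12:30, 13:45–15:30.
Ximena ∩ Beatriz ∩ Viktor: 10:45–11:00, 11:45–12:30, 13:45–15:30.
Windows ≥ 75 min: 13:45–15:30.
Latest start in the last window 13:45–15:30 is 15:30 − 75 min = 14:15.

14:15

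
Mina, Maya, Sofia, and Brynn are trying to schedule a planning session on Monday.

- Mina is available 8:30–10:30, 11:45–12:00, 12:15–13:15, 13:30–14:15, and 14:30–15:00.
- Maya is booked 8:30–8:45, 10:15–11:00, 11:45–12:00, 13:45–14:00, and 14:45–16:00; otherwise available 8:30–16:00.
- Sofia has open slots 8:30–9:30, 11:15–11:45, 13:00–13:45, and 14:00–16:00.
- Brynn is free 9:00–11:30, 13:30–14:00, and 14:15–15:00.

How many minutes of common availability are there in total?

Maya free within 08:30–16:00: 08:45–10:15, 11:00–11:45, 12:00–13:45, 14:00–14:45.
Mina ∩ Maya: 08:45–10:15, 12:15–13:15, 13:30–13:45, 14:00–14:15, 14:30–14:45.
Mina ∩ Maya ∩ Sofia: 08:45–09:30, 13:00–13:15, 13:30–13:45, 14:00–14:15, 14:30–14:45.
Mina ∩ Maya ∩ Sofia ∩ Brynn: 09:00–09:30, 13:30–13:45, 14:30–14:45.
Total common minutes: 30 + 15 + 15 = 60.

60 minutes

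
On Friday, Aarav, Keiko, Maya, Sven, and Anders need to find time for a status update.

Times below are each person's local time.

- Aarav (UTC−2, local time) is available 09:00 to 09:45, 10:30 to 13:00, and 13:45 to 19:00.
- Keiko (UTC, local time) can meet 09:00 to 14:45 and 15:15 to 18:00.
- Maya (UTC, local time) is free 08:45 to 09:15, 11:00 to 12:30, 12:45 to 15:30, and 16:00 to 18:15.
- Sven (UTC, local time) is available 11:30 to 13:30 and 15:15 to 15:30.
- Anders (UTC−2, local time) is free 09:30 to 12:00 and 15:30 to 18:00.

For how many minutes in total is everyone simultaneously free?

Aarav → UTC: 11:00–11:45, 12:30–15:00, 15:45–21:00.
Keiko → UTC: 09:00–14:45, 15:15–18:00.
Maya → UTC: 08:45–09:15, 11:00–12:30, 12:45–15:30, 16:00–18:15.
Sven → UTC: 11:30–13:30, 15:15–15:30.
Anders → UTC: 11:30–14:00, 17:30–20:00.
Aarav ∩ Keiko: 11:00–11:45, 12:30–14:45, 15:45–18:00.
Aarav ∩ Keiko ∩ Maya: 11:00–11:45, 12:45–14:45, 16:00–18:00.
Aarav ∩ Keiko ∩ Maya ∩ Sven: 11:30–11:45, 12:45–13:30.
Aarav ∩ Keiko ∩ Maya ∩ Sven ∩ Anders: 11:30–11:45, 12:45–13:30.
Total common minutes: 15 + 45 = 60.

60 minutes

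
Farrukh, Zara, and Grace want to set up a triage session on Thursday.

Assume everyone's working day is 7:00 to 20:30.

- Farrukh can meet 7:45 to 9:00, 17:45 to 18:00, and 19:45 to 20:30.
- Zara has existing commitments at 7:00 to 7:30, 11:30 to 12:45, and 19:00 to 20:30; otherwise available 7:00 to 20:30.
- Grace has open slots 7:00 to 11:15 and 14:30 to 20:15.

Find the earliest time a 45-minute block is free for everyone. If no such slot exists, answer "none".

07:45

Zara free within 07:00–20:30: 07:30–11:30, 12:45–19:00.
Farrukh ∩ Zara: 07:45–09:00, 17:45–18:00.
Farrukh ∩ Zara ∩ Grace: 07:45–09:00, 17:45–18:00.
Windows ≥ 45 min: 07:45–09:00.
Earliest such window starts at 07:45.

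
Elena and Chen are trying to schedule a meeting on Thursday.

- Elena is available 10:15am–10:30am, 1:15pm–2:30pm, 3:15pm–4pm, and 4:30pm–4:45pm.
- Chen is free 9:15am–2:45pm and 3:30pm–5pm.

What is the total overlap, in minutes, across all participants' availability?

135 minutes

Elena ∩ Chen: 10:15–10:30, 13:15–14:30, 15:30–16:00, 16:30–16:45.
Total common minutes: 15 + 75 + 30 + 15 = 135.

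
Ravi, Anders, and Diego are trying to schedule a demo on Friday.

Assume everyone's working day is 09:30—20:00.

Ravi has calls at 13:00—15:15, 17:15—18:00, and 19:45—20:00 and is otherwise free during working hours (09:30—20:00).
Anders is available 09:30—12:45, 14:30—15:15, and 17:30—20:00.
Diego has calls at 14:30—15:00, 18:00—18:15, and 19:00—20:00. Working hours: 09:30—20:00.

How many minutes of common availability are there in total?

Ravi free within 09:30–20:00: 09:30–13:00, 15:15–17:15, 18:00–19:45.
Diego free within 09:30–20:00: 09:30–14:30, 15:00–18:00, 18:15–19:00.
Ravi ∩ Anders: 09:30–12:45, 18:00–19:45.
Ravi ∩ Anders ∩ Diego: 09:30–12:45, 18:15–19:00.
Total common minutes: 195 + 45 = 240.

240 minutes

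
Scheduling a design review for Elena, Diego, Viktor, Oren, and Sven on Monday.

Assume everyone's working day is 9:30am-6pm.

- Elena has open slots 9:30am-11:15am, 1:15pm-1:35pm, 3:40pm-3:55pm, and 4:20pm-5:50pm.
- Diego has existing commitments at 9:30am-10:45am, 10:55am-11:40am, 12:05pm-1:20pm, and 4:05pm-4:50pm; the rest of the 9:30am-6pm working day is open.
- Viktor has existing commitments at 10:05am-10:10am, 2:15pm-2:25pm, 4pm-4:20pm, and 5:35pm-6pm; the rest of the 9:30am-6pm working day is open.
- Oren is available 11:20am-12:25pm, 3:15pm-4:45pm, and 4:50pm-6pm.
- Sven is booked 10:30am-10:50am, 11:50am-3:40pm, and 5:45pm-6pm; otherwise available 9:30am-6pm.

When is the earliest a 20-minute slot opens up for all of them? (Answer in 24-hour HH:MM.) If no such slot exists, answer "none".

16:50

Diego free within 09:30–18:00: 10:45–10:55, 11:40–12:05, 13:20–16:05, 16:50–18:00.
Viktor free within 09:30–18:00: 09:30–10:05, 10:10–14:15, 14:25–16:00, 16:20–17:35.
Sven free within 09:30–18:00: 09:30–10:30, 10:50–11:50, 15:40–17:45.
Elena ∩ Diego: 10:45–10:55, 13:20–13:35, 15:40–15:55, 16:50–17:50.
Elena ∩ Diego ∩ Viktor: 10:45–10:55, 13:20–13:35, 15:40–15:55, 16:50–17:35.
Elena ∩ Diego ∩ Viktor ∩ Oren: 15:40–15:55, 16:50–17:35.
Elena ∩ Diego ∩ Viktor ∩ Oren ∩ Sven: 15:40–15:55, 16:50–17:35.
Windows ≥ 20 min: 16:50–17:35.
Earliest such window starts at 16:50.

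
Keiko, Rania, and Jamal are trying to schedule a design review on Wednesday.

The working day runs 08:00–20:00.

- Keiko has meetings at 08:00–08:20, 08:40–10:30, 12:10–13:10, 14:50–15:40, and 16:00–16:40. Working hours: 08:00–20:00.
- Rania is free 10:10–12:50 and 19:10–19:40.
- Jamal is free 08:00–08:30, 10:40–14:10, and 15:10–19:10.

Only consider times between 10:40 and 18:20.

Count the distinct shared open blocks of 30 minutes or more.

Keiko free within 08:00–20:00: 08:20–08:40, 10:30–12:10, 13:10–14:50, 15:40–16:00, 16:40–20:00.
Keiko ∩ Rania: 10:30–12:10, 19:10–19:40.
Keiko ∩ Rania ∩ Jamal: 10:40–12:10.
Restricted to 10:40–18:20: 10:40–12:10.
Windows ≥ 30 min: 10:40–12:10.
That's 1 window.

1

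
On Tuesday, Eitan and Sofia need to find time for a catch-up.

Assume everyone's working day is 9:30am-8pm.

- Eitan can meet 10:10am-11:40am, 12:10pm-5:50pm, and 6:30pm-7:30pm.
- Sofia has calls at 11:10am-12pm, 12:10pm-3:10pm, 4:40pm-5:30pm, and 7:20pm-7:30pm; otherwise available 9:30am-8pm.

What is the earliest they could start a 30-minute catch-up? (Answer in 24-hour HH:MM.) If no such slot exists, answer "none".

Sofia free within 09:30–20:00: 09:30–11:10, 12:00–12:10, 15:10–16:40, 17:30–19:20, 19:30–20:00.
Eitan ∩ Sofia: 10:10–11:10, 15:10–16:40, 17:30–17:50, 18:30–19:20.
Windows ≥ 30 min: 10:10–11:10, 15:10–16:40, 18:30–19:20.
Earliest such window starts at 10:10.

10:10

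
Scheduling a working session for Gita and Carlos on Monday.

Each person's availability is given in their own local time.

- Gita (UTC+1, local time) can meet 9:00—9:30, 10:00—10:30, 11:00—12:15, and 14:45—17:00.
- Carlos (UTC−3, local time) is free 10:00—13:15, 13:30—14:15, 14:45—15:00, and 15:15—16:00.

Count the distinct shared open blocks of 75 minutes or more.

1

Gita → UTC: 08:00–08:30, 09:00–09:30, 10:00–11:15, 13:45–16:00.
Carlos → UTC: 13:00–16:15, 16:30–17:15, 17:45–18:00, 18:15–19:00.
Gita ∩ Carlos: 13:45–16:00.
Windows ≥ 75 min: 13:45–16:00.
That's 1 window.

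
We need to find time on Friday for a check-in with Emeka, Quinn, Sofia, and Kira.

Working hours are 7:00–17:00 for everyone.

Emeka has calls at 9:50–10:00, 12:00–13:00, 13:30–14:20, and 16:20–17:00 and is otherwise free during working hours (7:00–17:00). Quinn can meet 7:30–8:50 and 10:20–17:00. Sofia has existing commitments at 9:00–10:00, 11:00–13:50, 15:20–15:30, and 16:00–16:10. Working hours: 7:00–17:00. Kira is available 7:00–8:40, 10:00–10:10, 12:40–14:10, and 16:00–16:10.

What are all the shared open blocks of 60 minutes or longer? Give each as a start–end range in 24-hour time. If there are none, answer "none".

07:30–08:40

Emeka free within 07:00–17:00: 07:00–09:50, 10:00–12:00, 13:00–13:30, 14:20–16:20.
Sofia free within 07:00–17:00: 07:00–09:00, 10:00–11:00, 13:50–15:20, 15:30–16:00, 16:10–17:00.
Emeka ∩ Quinn: 07:30–08:50, 10:20–12:00, 13:00–13:30, 14:20–16:20.
Emeka ∩ Quinn ∩ Sofia: 07:30–08:50, 10:20–11:00, 14:20–15:20, 15:30–16:00, 16:10–16:20.
Emeka ∩ Quinn ∩ Sofia ∩ Kira: 07:30–08:40.
Windows ≥ 60 min: 07:30–08:40.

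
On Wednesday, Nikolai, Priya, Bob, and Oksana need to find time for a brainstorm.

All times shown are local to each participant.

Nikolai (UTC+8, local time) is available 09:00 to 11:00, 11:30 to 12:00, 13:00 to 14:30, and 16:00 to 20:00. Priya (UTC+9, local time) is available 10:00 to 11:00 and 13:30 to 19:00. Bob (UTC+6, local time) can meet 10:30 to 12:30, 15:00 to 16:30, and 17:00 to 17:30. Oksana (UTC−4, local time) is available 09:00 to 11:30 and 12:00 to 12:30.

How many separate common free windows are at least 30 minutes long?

0

Nikolai → UTC: 01:00–03:00, 03:30–04:00, 05:00–06:30, 08:00–12:00.
Priya → UTC: 01:00–02:00, 04:30–10:00.
Bob → UTC: 04:30–06:30, 09:00–10:30, 11:00–11:30.
Oksana → UTC: 13:00–15:30, 16:00–16:30.
Nikolai ∩ Priya: 01:00–02:00, 05:00–06:30, 08:00–10:00.
Nikolai ∩ Priya ∩ Bob: 05:00–06:30, 09:00–10:00.
Nikolai ∩ Priya ∩ Bob ∩ Oksana: (none).
Windows ≥ 30 min: (none).
That's 0 windows.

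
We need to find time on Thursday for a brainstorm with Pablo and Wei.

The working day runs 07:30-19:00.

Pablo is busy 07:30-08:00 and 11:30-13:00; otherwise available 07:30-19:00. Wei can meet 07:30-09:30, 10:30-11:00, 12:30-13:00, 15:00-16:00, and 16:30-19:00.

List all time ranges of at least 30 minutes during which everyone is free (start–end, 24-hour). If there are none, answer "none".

08:00–09:30, 10:30–11:00, 15:00–16:00, 16:30–19:00

Pablo free within 07:30–19:00: 08:00–11:30, 13:00–19:00.
Pablo ∩ Wei: 08:00–09:30, 10:30–11:00, 15:00–16:00, 16:30–19:00.
Windows ≥ 30 min: 08:00–09:30, 10:30–11:00, 15:00–16:00, 16:30–19:00.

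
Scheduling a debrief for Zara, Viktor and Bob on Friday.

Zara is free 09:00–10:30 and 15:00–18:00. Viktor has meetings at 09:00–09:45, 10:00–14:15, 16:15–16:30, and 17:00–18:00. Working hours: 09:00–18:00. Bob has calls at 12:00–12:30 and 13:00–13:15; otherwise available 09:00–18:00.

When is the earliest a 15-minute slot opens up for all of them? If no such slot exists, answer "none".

09:45

Viktor free within 09:00–18:00: 09:45–10:00, 14:15–16:15, 16:30–17:00.
Bob free within 09:00–18:00: 09:00–12:00, 12:30–13:00, 13:15–18:00.
Zara ∩ Viktor: 09:45–10:00, 15:00–16:15, 16:30–17:00.
Zara ∩ Viktor ∩ Bob: 09:45–10:00, 15:00–16:15, 16:30–17:00.
Windows ≥ 15 min: 09:45–10:00, 15:00–16:15, 16:30–17:00.
Earliest such window starts at 09:45.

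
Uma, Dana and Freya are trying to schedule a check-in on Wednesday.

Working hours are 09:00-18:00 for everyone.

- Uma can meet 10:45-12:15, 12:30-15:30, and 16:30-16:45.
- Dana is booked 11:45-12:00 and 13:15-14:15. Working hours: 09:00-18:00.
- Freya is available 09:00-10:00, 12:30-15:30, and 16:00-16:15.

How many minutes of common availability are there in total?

120 minutes

Dana free within 09:00–18:00: 09:00–11:45, 12:00–13:15, 14:15–18:00.
Uma ∩ Dana: 10:45–11:45, 12:00–12:15, 12:30–13:15, 14:15–15:30, 16:30–16:45.
Uma ∩ Dana ∩ Freya: 12:30–13:15, 14:15–15:30.
Total common minutes: 45 + 75 = 120.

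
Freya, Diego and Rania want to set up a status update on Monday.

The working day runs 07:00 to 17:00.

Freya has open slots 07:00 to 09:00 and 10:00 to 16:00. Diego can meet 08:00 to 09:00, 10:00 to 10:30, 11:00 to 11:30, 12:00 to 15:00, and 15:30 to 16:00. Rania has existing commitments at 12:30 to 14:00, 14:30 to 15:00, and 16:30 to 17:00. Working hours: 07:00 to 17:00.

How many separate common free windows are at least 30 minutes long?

6

Rania free within 07:00–17:00: 07:00–12:30, 14:00–14:30, 15:00–16:30.
Freya ∩ Diego: 08:00–09:00, 10:00–10:30, 11:00–11:30, 12:00–15:00, 15:30–16:00.
Freya ∩ Diego ∩ Rania: 08:00–09:00, 10:00–10:30, 11:00–11:30, 12:00–12:30, 14:00–14:30, 15:30–16:00.
Windows ≥ 30 min: 08:00–09:00, 10:00–10:30, 11:00–11:30, 12:00–12:30, 14:00–14:30, 15:30–16:00.
That's 6 windows.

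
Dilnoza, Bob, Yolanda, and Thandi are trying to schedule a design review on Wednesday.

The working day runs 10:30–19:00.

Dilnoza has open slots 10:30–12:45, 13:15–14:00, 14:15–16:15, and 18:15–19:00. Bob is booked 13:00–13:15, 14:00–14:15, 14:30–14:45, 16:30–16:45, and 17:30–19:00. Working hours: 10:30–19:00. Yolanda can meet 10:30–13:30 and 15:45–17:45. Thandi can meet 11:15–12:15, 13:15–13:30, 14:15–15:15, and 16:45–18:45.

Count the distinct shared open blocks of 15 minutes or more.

Bob free within 10:30–19:00: 10:30–13:00, 13:15–14:00, 14:15–14:30, 14:45–16:30, 16:45–17:30.
Dilnoza ∩ Bob: 10:30–12:45, 13:15–14:00, 14:15–14:30, 14:45–16:15.
Dilnoza ∩ Bob ∩ Yolanda: 10:30–12:45, 13:15–13:30, 15:45–16:15.
Dilnoza ∩ Bob ∩ Yolanda ∩ Thandi: 11:15–12:15, 13:15–13:30.
Windows ≥ 15 min: 11:15–12:15, 13:15–13:30.
That's 2 windows.

2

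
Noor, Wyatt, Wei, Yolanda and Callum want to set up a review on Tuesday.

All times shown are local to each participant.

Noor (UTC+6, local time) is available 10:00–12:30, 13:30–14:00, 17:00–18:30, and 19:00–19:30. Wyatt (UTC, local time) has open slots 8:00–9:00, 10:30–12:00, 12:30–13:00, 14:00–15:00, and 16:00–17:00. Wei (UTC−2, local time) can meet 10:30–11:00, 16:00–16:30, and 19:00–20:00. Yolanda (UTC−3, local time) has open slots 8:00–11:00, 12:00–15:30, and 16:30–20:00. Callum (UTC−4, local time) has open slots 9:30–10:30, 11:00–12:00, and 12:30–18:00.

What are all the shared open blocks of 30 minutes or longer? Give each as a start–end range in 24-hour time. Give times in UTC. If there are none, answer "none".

none

Noor → UTC: 04:00–06:30, 07:30–08:00, 11:00–12:30, 13:00–13:30.
Wyatt → UTC: 08:00–09:00, 10:30–12:00, 12:30–13:00, 14:00–15:00, 16:00–17:00.
Wei → UTC: 12:30–13:00, 18:00–18:30, 21:00–22:00.
Yolanda → UTC: 11:00–14:00, 15:00–18:30, 19:30–23:00.
Callum → UTC: 13:30–14:30, 15:00–16:00, 16:30–22:00.
Noor ∩ Wyatt: 11:00–12:00.
Noor ∩ Wyatt ∩ Wei: (none).
Noor ∩ Wyatt ∩ Wei ∩ Yolanda: (none).
Noor ∩ Wyatt ∩ Wei ∩ Yolanda ∩ Callum: (none).
Windows ≥ 30 min: (none).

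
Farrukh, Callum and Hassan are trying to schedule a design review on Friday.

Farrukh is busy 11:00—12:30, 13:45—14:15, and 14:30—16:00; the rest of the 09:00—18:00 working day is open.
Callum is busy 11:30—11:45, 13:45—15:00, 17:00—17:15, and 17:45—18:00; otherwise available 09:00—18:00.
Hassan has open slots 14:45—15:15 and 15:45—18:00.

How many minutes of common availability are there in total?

90 minutes

Farrukh free within 09:00–18:00: 09:00–11:00, 12:30–13:45, 14:15–14:30, 16:00–18:00.
Callum free within 09:00–18:00: 09:00–11:30, 11:45–13:45, 15:00–17:00, 17:15–17:45.
Farrukh ∩ Callum: 09:00–11:00, 12:30–13:45, 16:00–17:00, 17:15–17:45.
Farrukh ∩ Callum ∩ Hassan: 16:00–17:00, 17:15–17:45.
Total common minutes: 60 + 30 = 90.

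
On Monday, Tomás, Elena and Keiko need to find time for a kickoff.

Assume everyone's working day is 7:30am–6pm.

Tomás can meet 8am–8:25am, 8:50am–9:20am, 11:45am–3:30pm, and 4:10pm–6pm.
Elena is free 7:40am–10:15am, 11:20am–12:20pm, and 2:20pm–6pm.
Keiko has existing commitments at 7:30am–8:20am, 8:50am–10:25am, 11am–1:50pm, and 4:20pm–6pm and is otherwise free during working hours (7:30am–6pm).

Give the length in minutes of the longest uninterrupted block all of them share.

70 minutes

Keiko free within 07:30–18:00: 08:20–08:50, 10:25–11:00, 13:50–16:20.
Tomás ∩ Elena: 08:00–08:25, 08:50–09:20, 11:45–12:20, 14:20–15:30, 16:10–18:00.
Tomás ∩ Elena ∩ Keiko: 08:20–08:25, 14:20–15:30, 16:10–16:20.
Common window lengths: 5, 70, 10 min; longest is 70.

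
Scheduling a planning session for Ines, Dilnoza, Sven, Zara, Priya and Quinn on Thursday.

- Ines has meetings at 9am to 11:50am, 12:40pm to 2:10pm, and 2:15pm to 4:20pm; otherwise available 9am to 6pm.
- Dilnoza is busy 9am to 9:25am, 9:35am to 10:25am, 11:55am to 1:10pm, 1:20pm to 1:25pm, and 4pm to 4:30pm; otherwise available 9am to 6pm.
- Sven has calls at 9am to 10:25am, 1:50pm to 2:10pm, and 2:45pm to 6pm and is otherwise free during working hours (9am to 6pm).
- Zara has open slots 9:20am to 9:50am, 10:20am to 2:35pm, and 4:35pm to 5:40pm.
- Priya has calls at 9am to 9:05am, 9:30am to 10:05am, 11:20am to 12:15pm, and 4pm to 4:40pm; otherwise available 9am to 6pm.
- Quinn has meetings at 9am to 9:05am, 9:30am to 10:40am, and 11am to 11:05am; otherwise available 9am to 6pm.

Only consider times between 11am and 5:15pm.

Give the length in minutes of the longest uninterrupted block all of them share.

5 minutes

Ines free within 09:00–18:00: 11:50–12:40, 14:10–14:15, 16:20–18:00.
Dilnoza free within 09:00–18:00: 09:25–09:35, 10:25–11:55, 13:10–13:20, 13:25–16:00, 16:30–18:00.
Sven free within 09:00–18:00: 10:25–13:50, 14:10–14:45.
Priya free within 09:00–18:00: 09:05–09:30, 10:05–11:20, 12:15–16:00, 16:40–18:00.
Quinn free within 09:00–18:00: 09:05–09:30, 10:40–11:00, 11:05–18:00.
Ines ∩ Dilnoza: 11:50–11:55, 14:10–14:15, 16:30–18:00.
Ines ∩ Dilnoza ∩ Sven: 11:50–11:55, 14:10–14:15.
Ines ∩ Dilnoza ∩ Sven ∩ Zara: 11:50–11:55, 14:10–14:15.
Ines ∩ Dilnoza ∩ Sven ∩ Zara ∩ Priya: 14:10–14:15.
Ines ∩ Dilnoza ∩ Sven ∩ Zara ∩ Priya ∩ Quinn: 14:10–14:15.
Restricted to 11:00–17:15: 14:10–14:15.
Single common window of 5 minutes.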